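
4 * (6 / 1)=24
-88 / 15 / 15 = -88 / 225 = -0.39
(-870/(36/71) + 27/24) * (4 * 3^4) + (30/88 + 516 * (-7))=-24603795/44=-559177.16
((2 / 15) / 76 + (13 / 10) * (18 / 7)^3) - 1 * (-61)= 83.11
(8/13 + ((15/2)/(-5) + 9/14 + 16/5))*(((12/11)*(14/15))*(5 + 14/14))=64608/3575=18.07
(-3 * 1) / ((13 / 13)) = -3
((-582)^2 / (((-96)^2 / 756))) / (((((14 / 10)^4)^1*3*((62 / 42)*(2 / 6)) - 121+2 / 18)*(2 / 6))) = -30008829375 / 41478464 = -723.48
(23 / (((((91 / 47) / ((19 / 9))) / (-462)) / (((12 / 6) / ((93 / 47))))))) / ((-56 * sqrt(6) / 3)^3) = 10618663 * sqrt(6) / 212319744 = 0.12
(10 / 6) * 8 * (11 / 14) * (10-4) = 440 / 7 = 62.86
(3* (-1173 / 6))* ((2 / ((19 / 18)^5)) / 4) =-554115816 / 2476099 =-223.79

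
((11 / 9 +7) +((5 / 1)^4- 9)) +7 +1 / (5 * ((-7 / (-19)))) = 199006 / 315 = 631.77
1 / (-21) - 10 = -211 / 21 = -10.05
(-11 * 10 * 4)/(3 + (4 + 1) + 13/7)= -3080/69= -44.64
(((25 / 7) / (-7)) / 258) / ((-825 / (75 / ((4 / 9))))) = 75 / 185416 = 0.00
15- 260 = -245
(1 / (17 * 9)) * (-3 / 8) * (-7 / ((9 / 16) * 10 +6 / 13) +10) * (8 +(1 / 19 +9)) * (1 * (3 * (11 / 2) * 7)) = -5823279 / 136306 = -42.72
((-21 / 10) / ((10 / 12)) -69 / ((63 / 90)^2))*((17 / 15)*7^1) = -994993 / 875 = -1137.13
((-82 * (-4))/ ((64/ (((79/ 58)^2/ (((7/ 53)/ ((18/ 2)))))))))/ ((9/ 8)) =13561693/ 23548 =575.92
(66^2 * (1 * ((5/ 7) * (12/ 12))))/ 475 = 4356/ 665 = 6.55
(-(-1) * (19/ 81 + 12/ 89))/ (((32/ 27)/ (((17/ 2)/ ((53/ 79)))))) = 3576409/ 905664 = 3.95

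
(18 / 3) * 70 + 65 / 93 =39125 / 93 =420.70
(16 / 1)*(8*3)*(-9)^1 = -3456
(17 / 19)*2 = 34 / 19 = 1.79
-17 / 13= -1.31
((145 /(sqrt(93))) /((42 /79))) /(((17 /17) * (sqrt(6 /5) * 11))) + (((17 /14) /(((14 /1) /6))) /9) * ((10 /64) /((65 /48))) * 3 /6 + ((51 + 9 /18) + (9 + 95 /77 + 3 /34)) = 11455 * sqrt(310) /85932 + 58916579 /952952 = 64.17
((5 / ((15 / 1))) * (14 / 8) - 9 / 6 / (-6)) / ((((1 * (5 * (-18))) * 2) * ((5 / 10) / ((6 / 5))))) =-1 / 90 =-0.01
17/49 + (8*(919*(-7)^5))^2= 748147927024880721/49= 15268325041324096.35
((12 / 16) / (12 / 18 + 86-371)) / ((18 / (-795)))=795 / 6824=0.12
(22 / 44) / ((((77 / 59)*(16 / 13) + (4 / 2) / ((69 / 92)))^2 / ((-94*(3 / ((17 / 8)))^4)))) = -1290018944448 / 126153542761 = -10.23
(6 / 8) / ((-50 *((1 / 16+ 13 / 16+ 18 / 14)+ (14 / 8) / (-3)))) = -63 / 6625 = -0.01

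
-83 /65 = -1.28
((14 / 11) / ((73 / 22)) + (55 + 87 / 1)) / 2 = 5197 / 73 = 71.19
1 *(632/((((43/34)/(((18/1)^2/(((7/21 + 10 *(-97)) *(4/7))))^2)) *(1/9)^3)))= 45324409101552/363878083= 124559.33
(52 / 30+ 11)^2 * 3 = 486.41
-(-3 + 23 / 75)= 202 / 75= 2.69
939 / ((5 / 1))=939 / 5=187.80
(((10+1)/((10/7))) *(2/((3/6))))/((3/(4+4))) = 1232/15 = 82.13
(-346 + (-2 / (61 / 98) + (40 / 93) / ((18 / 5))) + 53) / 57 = -15117653 / 2910249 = -5.19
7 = 7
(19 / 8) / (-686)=-19 / 5488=-0.00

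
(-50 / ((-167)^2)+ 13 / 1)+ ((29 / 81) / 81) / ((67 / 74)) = 159413214403 / 12259641843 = 13.00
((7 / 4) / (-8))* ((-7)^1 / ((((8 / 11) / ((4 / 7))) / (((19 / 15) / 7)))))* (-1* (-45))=627 / 64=9.80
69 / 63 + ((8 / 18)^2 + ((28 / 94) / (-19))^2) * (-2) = 0.70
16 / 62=8 / 31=0.26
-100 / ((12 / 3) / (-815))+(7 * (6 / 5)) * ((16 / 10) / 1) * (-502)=340703 / 25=13628.12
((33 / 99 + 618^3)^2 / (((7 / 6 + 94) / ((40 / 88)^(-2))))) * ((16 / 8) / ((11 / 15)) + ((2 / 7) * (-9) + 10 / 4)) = 2255741628883555453091 / 299775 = 7524782349707465.44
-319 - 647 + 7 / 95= -965.93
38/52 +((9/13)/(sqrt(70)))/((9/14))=sqrt(70)/65 +19/26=0.86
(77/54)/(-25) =-77/1350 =-0.06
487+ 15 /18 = 2927 /6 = 487.83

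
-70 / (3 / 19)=-1330 / 3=-443.33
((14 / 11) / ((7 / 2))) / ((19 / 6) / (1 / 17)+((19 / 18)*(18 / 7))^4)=57624 / 17131939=0.00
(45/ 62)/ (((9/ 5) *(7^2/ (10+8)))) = 225/ 1519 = 0.15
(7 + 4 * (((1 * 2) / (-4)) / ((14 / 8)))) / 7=0.84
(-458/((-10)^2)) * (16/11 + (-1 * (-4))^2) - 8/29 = -639736/7975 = -80.22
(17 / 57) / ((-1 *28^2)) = -17 / 44688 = -0.00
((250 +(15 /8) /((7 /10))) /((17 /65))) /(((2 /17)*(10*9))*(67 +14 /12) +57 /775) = 356403125 /266286132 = 1.34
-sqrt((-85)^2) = -85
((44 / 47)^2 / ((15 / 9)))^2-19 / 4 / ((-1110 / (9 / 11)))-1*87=-34445699991531 / 397206033400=-86.72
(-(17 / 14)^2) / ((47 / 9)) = -2601 / 9212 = -0.28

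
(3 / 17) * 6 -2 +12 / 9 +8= 428 / 51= 8.39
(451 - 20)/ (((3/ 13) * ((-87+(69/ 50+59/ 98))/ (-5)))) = 34318375/ 312441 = 109.84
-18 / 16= -9 / 8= -1.12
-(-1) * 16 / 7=16 / 7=2.29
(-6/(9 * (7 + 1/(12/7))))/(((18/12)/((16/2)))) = -128/273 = -0.47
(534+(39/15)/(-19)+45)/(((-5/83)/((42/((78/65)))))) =-31950352/95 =-336319.49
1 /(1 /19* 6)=19 /6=3.17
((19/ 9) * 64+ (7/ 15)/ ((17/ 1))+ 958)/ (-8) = -836251/ 6120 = -136.64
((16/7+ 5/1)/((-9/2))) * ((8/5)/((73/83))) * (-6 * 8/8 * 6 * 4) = 1083648/2555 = 424.13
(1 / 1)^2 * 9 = 9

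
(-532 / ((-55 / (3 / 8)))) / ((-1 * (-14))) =57 / 220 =0.26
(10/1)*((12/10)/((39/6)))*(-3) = -5.54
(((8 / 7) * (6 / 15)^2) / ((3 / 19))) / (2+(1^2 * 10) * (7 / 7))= 152 / 1575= 0.10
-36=-36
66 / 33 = 2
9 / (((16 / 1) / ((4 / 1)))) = 9 / 4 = 2.25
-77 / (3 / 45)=-1155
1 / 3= 0.33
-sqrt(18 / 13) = -3 * sqrt(26) / 13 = -1.18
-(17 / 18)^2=-289 / 324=-0.89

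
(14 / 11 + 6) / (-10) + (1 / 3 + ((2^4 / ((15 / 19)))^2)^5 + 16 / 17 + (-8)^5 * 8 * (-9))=1260600660300427081425108337 / 107833623046875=11690237466587.27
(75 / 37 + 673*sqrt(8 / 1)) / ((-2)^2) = 75 / 148 + 673*sqrt(2) / 2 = 476.39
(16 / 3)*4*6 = 128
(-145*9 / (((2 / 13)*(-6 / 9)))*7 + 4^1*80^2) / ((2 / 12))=1375995 / 2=687997.50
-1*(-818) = 818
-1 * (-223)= 223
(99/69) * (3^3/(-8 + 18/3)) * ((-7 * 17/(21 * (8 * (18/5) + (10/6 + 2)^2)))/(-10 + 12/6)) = -227205/699568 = -0.32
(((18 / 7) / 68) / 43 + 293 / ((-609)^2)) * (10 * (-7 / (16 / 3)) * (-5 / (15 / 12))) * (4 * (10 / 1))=45260650 / 12910191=3.51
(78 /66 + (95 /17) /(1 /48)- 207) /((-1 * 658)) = -5836 /61523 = -0.09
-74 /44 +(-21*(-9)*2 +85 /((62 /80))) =331449 /682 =486.00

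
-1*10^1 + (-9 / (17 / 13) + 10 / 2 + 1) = -185 / 17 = -10.88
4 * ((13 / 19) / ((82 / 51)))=1.70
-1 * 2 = -2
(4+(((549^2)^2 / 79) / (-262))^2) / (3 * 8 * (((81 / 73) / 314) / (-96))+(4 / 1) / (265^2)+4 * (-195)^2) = 13283820903259623523109429136650 / 104889069572190030307127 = 126646379.43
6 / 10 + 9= 48 / 5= 9.60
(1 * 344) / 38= 172 / 19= 9.05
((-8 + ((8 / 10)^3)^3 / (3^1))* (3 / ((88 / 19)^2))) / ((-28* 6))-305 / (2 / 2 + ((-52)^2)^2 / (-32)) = 82496621750407 / 10367597625000000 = 0.01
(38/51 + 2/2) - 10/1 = -421/51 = -8.25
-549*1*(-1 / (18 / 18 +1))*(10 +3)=7137 / 2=3568.50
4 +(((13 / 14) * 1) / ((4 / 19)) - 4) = 247 / 56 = 4.41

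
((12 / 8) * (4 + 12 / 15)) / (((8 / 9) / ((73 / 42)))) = 1971 / 140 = 14.08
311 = 311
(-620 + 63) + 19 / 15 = -8336 / 15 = -555.73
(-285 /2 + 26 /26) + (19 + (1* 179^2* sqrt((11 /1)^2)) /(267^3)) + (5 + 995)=33405660967 /38068326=877.52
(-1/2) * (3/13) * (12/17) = -18/221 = -0.08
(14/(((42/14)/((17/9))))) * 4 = 952/27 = 35.26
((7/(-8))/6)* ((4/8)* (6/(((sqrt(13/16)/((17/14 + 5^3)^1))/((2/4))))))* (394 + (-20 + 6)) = -167865* sqrt(13)/52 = -11639.34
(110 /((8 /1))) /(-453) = -55 /1812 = -0.03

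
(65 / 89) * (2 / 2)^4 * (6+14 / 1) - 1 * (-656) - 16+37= 61553 / 89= 691.61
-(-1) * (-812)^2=659344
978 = 978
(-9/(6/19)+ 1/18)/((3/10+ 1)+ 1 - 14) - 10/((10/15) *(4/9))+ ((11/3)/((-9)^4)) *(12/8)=-10684829/341172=-31.32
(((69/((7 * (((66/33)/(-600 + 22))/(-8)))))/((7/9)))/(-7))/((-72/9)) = 179469/343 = 523.23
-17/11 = -1.55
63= 63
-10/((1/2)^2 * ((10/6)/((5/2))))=-60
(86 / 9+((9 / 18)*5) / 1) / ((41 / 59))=12803 / 738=17.35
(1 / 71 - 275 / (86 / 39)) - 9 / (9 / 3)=-127.70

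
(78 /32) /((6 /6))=39 /16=2.44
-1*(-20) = 20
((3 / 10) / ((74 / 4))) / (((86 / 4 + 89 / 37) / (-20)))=-24 / 1769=-0.01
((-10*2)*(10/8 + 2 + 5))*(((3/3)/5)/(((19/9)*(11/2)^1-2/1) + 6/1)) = -594/281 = -2.11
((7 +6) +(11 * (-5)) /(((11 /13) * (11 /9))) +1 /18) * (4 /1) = -15890 /99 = -160.51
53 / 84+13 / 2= 599 / 84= 7.13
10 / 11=0.91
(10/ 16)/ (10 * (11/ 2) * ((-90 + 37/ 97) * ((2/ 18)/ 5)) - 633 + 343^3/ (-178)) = -388485/ 141376336828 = -0.00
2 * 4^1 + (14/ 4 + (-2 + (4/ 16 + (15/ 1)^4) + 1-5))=202523/ 4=50630.75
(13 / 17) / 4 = 13 / 68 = 0.19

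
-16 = -16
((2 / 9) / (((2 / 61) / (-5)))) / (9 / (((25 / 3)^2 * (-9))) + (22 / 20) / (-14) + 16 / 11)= -58712500 / 2358927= -24.89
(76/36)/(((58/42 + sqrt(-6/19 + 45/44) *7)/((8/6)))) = -12897808/108610587 + 52136 *sqrt(123519)/36203529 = 0.39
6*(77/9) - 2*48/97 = 14650/291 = 50.34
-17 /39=-0.44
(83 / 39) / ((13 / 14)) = 1162 / 507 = 2.29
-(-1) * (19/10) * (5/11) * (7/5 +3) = 19/5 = 3.80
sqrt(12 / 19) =2* sqrt(57) / 19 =0.79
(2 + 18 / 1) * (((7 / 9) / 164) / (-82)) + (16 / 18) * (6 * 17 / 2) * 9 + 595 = 30348739 / 30258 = 1003.00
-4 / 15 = -0.27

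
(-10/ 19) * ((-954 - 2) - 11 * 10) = 10660/ 19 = 561.05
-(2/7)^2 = -4/49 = -0.08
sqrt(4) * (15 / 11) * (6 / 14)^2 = 270 / 539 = 0.50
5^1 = 5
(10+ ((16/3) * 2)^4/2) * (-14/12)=-1837843/243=-7563.14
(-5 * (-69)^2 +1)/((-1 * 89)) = 23804/89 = 267.46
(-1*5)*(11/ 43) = -55/ 43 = -1.28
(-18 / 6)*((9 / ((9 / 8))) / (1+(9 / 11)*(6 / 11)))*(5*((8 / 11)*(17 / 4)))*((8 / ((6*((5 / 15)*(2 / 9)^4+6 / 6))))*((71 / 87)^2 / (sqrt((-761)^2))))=-131943214656 / 441258289465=-0.30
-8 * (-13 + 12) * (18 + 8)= 208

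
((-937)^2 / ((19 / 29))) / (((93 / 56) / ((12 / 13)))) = 5703286624 / 7657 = 744846.10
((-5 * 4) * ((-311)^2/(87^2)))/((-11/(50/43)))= 96721000/3580137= 27.02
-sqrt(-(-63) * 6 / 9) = -6.48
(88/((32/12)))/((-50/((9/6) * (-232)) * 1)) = 5742/25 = 229.68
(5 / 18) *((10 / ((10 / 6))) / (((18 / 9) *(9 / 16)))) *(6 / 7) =80 / 63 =1.27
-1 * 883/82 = -10.77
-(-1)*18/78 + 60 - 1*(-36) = 1251/13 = 96.23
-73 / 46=-1.59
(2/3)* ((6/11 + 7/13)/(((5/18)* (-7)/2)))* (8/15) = -1984/5005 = -0.40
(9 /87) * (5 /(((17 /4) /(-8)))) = -480 /493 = -0.97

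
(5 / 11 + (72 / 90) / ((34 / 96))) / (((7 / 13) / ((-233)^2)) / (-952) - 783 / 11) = -14324044072 / 375773257135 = -0.04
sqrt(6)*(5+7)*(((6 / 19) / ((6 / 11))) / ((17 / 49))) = 6468*sqrt(6) / 323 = 49.05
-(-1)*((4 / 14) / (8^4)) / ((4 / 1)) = 1 / 57344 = 0.00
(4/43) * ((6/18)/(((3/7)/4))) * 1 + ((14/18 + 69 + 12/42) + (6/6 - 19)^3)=-15608302/2709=-5761.65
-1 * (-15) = 15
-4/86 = -2/43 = -0.05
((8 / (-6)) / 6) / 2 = -1 / 9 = -0.11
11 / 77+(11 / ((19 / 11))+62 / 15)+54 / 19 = 13.49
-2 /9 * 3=-2 /3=-0.67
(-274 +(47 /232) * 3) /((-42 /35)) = 317135 /1392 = 227.83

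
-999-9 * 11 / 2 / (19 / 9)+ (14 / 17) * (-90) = -1096.57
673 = 673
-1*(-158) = 158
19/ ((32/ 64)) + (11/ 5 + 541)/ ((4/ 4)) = 2906/ 5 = 581.20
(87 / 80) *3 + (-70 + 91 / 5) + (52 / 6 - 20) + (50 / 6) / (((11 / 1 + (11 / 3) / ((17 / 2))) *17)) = -8371127 / 139920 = -59.83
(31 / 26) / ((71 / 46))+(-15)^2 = 208388 / 923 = 225.77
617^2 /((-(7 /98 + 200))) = -5329646 /2801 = -1902.77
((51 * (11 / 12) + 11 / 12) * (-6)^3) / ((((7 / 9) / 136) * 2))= -6301152 / 7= -900164.57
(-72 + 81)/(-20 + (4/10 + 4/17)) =-765/1646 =-0.46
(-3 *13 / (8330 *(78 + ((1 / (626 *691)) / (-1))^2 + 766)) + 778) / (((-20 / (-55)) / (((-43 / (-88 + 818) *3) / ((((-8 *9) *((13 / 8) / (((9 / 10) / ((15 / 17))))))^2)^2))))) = -27026949852218674136489743 / 12375440254733058623432812500000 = -0.00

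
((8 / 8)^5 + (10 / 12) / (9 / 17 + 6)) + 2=2083 / 666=3.13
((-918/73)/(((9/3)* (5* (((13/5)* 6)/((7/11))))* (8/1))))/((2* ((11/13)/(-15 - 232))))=88179/141328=0.62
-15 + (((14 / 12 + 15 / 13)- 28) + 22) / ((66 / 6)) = -13157 / 858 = -15.33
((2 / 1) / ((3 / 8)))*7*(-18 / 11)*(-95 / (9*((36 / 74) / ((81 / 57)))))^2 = -1916600 / 33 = -58078.79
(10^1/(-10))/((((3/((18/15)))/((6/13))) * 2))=-6/65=-0.09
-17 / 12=-1.42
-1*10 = -10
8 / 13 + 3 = 3.62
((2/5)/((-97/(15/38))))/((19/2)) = -6/35017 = -0.00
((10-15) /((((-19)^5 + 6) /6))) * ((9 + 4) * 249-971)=67980 /2476093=0.03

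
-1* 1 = -1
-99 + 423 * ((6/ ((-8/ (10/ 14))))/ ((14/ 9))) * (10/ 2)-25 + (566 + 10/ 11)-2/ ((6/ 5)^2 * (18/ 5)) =-99841781/ 349272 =-285.86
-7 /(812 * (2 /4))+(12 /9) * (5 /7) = 1139 /1218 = 0.94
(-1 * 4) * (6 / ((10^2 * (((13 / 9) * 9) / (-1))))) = 6 / 325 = 0.02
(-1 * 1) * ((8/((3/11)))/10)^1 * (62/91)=-2728/1365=-2.00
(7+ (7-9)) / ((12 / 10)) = 25 / 6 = 4.17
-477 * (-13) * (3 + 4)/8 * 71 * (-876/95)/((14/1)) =-96419349/380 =-253735.13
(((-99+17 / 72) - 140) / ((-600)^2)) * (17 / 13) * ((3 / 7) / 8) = -0.00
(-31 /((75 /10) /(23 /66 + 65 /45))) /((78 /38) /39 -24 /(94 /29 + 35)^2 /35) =-1800133773865 /12670714683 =-142.07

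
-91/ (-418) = 91/ 418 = 0.22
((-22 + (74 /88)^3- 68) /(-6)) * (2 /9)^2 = 7615907 /10349856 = 0.74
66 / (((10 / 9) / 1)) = 297 / 5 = 59.40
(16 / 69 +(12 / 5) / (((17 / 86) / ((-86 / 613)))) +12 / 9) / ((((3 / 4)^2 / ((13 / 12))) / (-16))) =4.26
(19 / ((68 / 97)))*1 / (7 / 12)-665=-73606 / 119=-618.54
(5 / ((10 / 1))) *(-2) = -1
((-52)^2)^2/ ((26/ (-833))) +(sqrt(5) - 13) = -234252941 +sqrt(5) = -234252938.76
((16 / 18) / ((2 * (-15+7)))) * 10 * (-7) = 35 / 9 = 3.89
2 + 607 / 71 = 749 / 71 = 10.55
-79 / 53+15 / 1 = 716 / 53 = 13.51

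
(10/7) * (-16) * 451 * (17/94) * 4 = -7457.26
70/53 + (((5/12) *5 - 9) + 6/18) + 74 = 43717/636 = 68.74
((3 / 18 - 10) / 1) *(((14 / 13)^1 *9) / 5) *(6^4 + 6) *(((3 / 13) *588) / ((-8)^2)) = -355705749 / 6760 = -52619.19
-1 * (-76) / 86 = 38 / 43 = 0.88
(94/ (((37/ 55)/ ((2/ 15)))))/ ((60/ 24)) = 4136/ 555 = 7.45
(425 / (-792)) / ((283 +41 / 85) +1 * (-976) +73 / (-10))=36125 / 47111724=0.00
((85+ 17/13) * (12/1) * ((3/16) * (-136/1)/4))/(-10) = 85833/130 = 660.25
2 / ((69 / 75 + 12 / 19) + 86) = 950 / 41587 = 0.02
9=9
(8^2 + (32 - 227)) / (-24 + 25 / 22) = 2882 / 503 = 5.73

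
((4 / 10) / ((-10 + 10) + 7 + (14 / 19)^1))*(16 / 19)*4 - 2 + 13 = 8213 / 735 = 11.17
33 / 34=0.97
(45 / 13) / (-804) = -0.00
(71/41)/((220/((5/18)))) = 71/32472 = 0.00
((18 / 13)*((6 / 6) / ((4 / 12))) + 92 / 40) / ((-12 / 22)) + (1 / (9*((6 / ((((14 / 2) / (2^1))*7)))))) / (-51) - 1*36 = -4282004 / 89505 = -47.84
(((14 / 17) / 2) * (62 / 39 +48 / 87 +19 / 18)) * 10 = 759325 / 57681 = 13.16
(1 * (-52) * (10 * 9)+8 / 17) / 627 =-7232 / 969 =-7.46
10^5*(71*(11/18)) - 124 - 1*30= 39048614/9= 4338734.89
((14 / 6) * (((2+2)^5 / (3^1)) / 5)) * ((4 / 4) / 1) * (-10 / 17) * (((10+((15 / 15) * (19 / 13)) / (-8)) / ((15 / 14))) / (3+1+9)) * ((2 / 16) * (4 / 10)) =-6403712 / 1939275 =-3.30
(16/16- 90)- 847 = -936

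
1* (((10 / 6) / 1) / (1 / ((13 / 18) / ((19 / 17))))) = 1.08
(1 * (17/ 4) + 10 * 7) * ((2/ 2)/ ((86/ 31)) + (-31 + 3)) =-705969/ 344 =-2052.24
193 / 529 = 0.36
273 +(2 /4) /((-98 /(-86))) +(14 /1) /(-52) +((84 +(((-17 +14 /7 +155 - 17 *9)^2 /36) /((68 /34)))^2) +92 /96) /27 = 24654435157 /89159616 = 276.52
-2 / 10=-1 / 5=-0.20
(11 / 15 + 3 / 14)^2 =39601 / 44100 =0.90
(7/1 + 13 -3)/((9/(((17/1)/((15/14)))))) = 4046/135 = 29.97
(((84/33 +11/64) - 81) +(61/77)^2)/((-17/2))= 29466685/3225376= 9.14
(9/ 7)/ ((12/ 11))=33/ 28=1.18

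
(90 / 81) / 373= 0.00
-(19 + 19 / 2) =-57 / 2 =-28.50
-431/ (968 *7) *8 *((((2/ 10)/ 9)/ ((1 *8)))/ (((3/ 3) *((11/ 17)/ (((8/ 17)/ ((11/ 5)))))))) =-431/ 922383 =-0.00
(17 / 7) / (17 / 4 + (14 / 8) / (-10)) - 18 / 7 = -322 / 163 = -1.98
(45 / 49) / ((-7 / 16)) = -720 / 343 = -2.10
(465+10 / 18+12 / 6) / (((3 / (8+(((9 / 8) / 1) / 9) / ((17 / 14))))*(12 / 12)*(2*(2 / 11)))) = 1594043 / 459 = 3472.86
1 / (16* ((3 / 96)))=2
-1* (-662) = 662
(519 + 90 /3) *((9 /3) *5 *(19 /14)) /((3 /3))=156465 /14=11176.07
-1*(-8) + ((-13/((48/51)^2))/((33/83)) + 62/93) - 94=-1032727/8448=-122.25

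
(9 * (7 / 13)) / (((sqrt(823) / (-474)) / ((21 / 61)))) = -27.57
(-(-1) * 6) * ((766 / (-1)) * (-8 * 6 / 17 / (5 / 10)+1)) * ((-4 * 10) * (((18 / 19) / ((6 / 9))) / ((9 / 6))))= -261420480 / 323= -809351.33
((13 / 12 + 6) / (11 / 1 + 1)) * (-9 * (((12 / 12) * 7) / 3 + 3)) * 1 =-85 / 3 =-28.33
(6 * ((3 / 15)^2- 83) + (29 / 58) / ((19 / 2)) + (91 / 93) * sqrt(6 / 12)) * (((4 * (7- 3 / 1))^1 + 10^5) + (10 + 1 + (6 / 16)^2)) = -1513441045907 / 30400 + 582558067 * sqrt(2) / 11904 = -49715036.13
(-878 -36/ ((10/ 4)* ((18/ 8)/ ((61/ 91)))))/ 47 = -18.77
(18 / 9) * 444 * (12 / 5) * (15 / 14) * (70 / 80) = 1998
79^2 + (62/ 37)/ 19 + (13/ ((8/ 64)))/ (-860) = 943290997/ 151145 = 6240.97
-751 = -751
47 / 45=1.04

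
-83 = -83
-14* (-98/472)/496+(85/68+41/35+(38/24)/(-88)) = 5089627/2112495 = 2.41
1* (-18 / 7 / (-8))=9 / 28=0.32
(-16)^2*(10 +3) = 3328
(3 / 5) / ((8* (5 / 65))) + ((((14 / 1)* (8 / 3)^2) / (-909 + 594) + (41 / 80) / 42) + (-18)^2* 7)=205813847 / 90720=2268.67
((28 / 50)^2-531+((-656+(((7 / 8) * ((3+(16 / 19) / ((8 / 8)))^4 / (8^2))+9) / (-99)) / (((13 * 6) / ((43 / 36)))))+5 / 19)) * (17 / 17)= -1186.43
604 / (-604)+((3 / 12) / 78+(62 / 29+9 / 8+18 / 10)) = 22994 / 5655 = 4.07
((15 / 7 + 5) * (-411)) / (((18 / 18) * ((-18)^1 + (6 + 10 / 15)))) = 30825 / 119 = 259.03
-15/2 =-7.50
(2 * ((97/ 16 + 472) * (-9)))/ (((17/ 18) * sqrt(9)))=-206523/ 68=-3037.10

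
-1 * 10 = -10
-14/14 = -1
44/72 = 0.61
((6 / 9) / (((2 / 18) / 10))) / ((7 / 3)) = 180 / 7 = 25.71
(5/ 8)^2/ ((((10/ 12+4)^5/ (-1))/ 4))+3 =61521297/ 20511149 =3.00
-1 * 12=-12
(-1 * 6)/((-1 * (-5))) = -6/5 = -1.20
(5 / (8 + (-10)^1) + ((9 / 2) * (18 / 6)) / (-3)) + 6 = -1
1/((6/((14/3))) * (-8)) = -7/72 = -0.10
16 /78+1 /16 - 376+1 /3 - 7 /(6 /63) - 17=-96907 /208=-465.90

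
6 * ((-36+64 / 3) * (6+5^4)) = -55528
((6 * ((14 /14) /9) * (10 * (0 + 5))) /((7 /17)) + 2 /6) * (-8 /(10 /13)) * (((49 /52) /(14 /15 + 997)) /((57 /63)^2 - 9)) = 5269509 /54008152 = 0.10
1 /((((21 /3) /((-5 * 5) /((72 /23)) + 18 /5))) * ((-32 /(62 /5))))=48949 /201600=0.24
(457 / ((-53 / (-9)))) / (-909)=-457 / 5353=-0.09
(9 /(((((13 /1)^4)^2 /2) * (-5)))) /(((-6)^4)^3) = -0.00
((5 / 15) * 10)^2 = 100 / 9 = 11.11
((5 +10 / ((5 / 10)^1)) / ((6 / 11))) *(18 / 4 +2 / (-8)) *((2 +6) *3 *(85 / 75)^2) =54043 / 9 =6004.78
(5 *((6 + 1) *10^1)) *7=2450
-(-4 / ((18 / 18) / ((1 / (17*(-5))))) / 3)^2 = -16 / 65025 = -0.00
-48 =-48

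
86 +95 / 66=5771 / 66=87.44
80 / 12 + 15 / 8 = 205 / 24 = 8.54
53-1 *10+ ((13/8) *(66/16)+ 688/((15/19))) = 921.17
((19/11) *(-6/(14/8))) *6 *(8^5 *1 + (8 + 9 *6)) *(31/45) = -8839712/11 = -803610.18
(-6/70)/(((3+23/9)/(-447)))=12069/1750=6.90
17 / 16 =1.06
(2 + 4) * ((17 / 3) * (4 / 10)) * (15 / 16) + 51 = 255 / 4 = 63.75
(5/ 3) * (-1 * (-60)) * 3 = 300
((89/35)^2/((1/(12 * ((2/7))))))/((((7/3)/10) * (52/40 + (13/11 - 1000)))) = -25093728/263454527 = -0.10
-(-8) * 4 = 32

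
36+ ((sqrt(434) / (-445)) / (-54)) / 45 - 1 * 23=sqrt(434) / 1081350+ 13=13.00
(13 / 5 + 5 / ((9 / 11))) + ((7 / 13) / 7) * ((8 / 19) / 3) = 96944 / 11115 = 8.72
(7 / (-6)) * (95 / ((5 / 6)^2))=-798 / 5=-159.60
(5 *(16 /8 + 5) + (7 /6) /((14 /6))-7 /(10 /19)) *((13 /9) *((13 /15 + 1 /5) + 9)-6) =42661 /225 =189.60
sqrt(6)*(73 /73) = 2.45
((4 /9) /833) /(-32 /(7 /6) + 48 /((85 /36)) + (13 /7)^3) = -140 /182079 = -0.00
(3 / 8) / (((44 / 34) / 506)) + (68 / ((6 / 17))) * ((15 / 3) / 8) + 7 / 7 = 6433 / 24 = 268.04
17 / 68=1 / 4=0.25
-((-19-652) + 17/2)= 1325/2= 662.50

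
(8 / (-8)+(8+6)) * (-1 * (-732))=9516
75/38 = 1.97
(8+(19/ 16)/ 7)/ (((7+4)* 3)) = 305/ 1232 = 0.25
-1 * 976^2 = -952576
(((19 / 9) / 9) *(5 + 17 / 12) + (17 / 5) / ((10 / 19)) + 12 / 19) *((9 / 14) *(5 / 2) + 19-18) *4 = 289744811 / 3231900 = 89.65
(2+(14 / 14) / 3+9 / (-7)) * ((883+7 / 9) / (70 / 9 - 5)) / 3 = 174988 / 1575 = 111.10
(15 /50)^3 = 27 /1000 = 0.03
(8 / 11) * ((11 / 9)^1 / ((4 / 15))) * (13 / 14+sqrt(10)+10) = 10 * sqrt(10) / 3+255 / 7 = 46.97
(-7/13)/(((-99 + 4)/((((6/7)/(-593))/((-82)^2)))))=-3/2462177510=-0.00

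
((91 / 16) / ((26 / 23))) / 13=161 / 416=0.39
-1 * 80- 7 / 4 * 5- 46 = -539 / 4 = -134.75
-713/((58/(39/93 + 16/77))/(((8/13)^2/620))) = -275448/58493435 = -0.00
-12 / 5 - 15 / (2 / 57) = -4299 / 10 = -429.90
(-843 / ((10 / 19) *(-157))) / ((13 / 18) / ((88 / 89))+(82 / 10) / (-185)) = 2346810840 / 157829117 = 14.87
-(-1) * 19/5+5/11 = 234/55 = 4.25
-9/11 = -0.82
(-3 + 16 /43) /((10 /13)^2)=-4.44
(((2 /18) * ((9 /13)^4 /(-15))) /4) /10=-243 /5712200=-0.00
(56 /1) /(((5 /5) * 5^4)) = 56 /625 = 0.09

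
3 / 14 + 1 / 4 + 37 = 1049 / 28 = 37.46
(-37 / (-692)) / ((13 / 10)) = 185 / 4498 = 0.04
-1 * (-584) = 584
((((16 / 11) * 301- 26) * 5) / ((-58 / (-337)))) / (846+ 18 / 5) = 6360875 / 451704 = 14.08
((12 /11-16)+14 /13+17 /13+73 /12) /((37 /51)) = -187901 /21164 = -8.88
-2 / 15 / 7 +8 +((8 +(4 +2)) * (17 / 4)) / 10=5851 / 420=13.93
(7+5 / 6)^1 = 7.83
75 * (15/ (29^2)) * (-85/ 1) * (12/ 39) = -382500/ 10933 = -34.99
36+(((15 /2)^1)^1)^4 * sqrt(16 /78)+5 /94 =3389 /94+16875 * sqrt(78) /104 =1469.09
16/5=3.20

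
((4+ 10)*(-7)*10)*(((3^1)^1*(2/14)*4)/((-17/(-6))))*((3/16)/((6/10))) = -3150/17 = -185.29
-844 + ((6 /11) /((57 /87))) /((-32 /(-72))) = -352009 /418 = -842.13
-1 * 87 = -87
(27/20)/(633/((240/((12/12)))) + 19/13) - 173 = -245365/1421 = -172.67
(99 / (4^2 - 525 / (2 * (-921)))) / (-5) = -614 / 505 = -1.22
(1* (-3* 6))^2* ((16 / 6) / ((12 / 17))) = 1224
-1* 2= -2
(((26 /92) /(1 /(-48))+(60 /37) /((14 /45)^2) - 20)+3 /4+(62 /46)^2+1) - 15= -28.24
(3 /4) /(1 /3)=9 /4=2.25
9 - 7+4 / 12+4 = 19 / 3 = 6.33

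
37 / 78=0.47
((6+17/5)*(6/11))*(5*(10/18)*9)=1410/11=128.18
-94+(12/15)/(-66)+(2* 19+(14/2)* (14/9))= -22336/495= -45.12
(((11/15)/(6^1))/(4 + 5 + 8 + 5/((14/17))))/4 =77/58140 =0.00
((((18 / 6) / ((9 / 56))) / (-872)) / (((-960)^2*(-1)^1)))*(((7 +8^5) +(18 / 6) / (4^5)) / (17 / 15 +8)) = 26103469 / 313167708160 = 0.00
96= 96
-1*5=-5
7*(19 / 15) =133 / 15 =8.87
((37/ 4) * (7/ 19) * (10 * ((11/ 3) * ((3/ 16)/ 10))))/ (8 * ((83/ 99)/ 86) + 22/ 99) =1347577/ 172672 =7.80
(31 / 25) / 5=31 / 125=0.25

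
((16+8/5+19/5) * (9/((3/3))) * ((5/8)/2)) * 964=232083/4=58020.75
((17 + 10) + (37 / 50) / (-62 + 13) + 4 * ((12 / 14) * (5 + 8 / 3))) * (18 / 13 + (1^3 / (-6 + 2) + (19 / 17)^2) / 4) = 12822510711 / 147274400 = 87.07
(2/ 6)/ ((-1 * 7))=-1/ 21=-0.05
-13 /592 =-0.02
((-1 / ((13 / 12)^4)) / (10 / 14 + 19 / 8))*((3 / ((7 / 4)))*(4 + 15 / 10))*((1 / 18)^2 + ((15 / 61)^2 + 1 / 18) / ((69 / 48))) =-78520138752 / 422870138899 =-0.19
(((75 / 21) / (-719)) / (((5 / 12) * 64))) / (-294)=5 / 7891744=0.00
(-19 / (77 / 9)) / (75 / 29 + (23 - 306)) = 261 / 32956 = 0.01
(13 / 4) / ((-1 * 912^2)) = -13 / 3326976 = -0.00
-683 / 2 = -341.50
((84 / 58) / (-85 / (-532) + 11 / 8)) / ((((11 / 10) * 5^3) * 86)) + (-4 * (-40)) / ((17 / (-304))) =-27238230216304 / 9519940925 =-2861.18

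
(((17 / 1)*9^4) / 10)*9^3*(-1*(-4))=162620946 / 5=32524189.20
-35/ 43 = -0.81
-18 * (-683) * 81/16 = 497907/8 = 62238.38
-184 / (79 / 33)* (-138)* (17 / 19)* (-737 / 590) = -5249250072 / 442795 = -11854.81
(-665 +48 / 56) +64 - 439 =-7274 / 7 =-1039.14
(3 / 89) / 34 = 3 / 3026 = 0.00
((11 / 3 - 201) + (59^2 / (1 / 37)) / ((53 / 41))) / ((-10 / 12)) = -6324262 / 53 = -119325.70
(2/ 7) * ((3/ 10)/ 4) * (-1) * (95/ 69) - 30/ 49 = -2893/ 4508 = -0.64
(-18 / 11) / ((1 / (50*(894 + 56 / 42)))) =-805800 / 11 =-73254.55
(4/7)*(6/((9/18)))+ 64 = 496/7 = 70.86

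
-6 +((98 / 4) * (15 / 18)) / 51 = -3427 / 612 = -5.60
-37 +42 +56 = 61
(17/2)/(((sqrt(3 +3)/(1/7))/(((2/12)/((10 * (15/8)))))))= 17 * sqrt(6)/9450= 0.00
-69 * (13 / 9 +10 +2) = -2783 / 3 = -927.67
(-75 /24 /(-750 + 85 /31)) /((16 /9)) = 1395 /593024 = 0.00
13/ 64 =0.20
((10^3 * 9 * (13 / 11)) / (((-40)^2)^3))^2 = 13689 / 2030043136000000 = 0.00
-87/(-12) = 29/4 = 7.25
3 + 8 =11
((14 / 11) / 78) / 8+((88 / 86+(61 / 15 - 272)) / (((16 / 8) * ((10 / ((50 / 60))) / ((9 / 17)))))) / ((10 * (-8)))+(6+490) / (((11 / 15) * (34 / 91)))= 165155420923 / 91228800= 1810.34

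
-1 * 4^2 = -16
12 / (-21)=-4 / 7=-0.57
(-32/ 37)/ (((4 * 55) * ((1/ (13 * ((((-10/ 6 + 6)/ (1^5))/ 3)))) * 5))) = -1352/ 91575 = -0.01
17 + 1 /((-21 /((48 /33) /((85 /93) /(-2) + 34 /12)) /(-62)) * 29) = 8420133 /493493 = 17.06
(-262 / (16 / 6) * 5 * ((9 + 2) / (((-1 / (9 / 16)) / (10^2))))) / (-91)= -4863375 / 1456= -3340.23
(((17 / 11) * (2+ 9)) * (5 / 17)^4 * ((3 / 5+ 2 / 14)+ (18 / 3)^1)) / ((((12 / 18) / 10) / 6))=2655000 / 34391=77.20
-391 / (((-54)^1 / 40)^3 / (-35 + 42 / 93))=-372232000 / 67797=-5490.39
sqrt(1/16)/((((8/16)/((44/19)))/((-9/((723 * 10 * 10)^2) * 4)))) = -11/1379423750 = -0.00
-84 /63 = -4 /3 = -1.33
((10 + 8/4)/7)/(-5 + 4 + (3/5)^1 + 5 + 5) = 5/28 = 0.18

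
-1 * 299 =-299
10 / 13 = 0.77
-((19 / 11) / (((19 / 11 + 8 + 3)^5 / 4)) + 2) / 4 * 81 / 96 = -726069910833 / 1721036800000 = -0.42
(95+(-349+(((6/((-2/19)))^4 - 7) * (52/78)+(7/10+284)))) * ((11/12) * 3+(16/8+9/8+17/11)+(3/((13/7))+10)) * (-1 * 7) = -10727681261213/11440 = -937734375.98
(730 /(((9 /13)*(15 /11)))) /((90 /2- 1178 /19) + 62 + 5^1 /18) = 41756 /2445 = 17.08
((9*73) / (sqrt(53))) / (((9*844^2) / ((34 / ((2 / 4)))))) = 1241*sqrt(53) / 9438452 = 0.00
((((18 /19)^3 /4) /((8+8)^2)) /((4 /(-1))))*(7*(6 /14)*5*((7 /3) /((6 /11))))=-93555 /7023616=-0.01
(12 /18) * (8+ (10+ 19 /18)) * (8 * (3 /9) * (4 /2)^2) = 10976 /81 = 135.51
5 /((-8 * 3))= -0.21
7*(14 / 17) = 98 / 17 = 5.76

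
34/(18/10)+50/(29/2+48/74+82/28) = 456245/21069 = 21.65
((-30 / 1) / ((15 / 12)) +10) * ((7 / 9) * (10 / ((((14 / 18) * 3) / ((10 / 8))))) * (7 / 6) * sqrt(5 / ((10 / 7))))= -1225 * sqrt(14) / 36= -127.32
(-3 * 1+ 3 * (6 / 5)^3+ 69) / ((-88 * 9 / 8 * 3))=-2966 / 12375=-0.24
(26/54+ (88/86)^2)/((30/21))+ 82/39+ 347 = 2272616269/6489990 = 350.17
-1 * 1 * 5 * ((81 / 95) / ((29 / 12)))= -972 / 551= -1.76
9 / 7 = 1.29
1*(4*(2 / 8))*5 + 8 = 13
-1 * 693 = -693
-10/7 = -1.43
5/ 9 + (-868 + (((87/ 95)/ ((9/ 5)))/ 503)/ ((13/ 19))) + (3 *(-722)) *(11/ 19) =-124849040/ 58851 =-2121.44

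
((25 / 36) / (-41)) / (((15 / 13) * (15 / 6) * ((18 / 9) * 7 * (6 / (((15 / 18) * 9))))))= -65 / 123984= -0.00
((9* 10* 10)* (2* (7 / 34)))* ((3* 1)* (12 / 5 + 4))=120960 / 17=7115.29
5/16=0.31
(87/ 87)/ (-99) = -1/ 99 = -0.01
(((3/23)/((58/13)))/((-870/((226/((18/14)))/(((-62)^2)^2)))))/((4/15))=-10283/6859648013952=-0.00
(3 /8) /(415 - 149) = 3 /2128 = 0.00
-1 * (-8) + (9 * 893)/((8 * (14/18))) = 72781/56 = 1299.66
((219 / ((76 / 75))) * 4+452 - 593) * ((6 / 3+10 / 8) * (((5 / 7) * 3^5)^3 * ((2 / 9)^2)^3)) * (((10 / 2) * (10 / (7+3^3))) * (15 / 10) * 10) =3618634500000 / 110789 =32662398.79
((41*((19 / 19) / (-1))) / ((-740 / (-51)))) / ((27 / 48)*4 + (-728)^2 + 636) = -2091 / 392660465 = -0.00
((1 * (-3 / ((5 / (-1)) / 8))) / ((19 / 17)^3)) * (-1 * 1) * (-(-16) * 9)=-16979328 / 34295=-495.10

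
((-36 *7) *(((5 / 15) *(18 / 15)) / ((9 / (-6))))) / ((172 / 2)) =168 / 215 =0.78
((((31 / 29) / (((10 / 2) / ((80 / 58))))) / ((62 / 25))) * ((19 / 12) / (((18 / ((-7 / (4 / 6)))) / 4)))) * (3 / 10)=-665 / 5046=-0.13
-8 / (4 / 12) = -24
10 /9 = 1.11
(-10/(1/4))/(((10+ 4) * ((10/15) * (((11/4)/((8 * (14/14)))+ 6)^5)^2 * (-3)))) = 11258999068426240/831875663378027584575343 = 0.00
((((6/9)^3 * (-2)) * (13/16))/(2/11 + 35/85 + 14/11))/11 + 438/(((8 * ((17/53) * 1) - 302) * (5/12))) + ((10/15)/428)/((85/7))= -3.53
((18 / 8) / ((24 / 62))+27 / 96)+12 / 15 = 1103 / 160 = 6.89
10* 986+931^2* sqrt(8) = 9860+1733522* sqrt(2) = 2461430.32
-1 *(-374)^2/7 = -139876/7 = -19982.29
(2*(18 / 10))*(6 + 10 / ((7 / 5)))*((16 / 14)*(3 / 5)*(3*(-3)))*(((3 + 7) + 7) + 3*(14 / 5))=-45427392 / 6125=-7416.72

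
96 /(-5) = -96 /5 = -19.20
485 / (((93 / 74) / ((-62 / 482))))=-35890 / 723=-49.64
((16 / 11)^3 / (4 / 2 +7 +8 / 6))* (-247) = -3035136 / 41261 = -73.56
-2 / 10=-1 / 5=-0.20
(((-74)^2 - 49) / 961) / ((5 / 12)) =13.55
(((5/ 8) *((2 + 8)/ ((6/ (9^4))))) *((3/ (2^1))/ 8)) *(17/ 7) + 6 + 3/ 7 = 2794185/ 896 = 3118.51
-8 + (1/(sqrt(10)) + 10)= sqrt(10)/10 + 2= 2.32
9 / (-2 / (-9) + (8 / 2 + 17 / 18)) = 54 / 31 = 1.74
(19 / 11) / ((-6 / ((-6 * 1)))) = 19 / 11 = 1.73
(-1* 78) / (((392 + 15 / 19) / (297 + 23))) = -474240 / 7463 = -63.55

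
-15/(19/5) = -75/19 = -3.95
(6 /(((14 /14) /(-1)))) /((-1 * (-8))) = -3 /4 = -0.75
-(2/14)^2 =-1/49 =-0.02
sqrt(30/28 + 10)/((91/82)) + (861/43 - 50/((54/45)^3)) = -5.91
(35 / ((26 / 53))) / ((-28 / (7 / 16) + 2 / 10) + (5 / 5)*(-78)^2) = 9275 / 782626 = 0.01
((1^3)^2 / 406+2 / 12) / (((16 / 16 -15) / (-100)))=5150 / 4263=1.21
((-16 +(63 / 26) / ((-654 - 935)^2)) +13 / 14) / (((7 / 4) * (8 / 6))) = -212016057 / 32823973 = -6.46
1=1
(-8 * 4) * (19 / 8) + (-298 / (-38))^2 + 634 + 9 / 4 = 621.75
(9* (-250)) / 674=-1125 / 337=-3.34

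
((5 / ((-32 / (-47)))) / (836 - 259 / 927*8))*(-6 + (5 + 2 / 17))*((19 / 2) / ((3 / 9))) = -0.22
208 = 208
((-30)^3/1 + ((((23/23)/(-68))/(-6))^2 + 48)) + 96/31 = -139066688993/5160384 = -26948.90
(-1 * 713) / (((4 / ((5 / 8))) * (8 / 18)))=-32085 / 128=-250.66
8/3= 2.67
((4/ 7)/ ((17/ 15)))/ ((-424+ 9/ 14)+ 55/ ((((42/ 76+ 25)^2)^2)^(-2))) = 86955842769920/ 1724019744884057107217410171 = 0.00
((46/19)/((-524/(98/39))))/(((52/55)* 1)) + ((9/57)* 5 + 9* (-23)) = -1040949209/5047692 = -206.22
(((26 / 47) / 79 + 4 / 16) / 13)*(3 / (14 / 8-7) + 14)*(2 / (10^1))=3817 / 71890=0.05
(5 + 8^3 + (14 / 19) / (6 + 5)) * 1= 108067 / 209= 517.07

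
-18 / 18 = -1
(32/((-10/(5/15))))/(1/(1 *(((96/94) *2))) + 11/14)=-3584/4285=-0.84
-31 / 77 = -0.40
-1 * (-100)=100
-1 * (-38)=38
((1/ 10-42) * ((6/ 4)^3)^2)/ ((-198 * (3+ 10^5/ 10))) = 33939/ 140842240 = 0.00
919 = 919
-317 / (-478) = 317 / 478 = 0.66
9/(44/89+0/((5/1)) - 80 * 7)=-801/49796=-0.02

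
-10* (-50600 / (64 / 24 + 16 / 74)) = 702075 / 4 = 175518.75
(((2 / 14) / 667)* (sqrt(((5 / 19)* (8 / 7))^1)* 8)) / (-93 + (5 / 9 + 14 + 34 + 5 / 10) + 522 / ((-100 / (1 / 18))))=-14400* sqrt(1330) / 24721715347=-0.00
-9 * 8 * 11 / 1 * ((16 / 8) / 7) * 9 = -2036.57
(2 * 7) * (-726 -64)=-11060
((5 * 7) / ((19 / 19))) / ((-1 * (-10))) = 7 / 2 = 3.50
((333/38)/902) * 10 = 1665/17138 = 0.10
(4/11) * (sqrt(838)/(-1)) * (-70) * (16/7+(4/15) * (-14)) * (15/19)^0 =-1216 * sqrt(838)/33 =-1066.70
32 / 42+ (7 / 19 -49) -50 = -39050 / 399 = -97.87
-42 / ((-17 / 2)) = 84 / 17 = 4.94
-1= -1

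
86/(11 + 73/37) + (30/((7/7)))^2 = 217591/240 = 906.63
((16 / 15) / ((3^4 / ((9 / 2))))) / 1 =8 / 135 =0.06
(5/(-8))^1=-5/8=-0.62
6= 6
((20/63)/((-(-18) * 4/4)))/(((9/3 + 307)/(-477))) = -53/1953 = -0.03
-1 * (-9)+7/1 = 16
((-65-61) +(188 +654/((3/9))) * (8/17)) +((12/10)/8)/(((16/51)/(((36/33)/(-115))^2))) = 481923784409/544076500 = 885.76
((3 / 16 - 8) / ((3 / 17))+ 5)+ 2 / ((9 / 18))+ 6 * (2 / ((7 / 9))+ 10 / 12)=-4987 / 336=-14.84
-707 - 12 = -719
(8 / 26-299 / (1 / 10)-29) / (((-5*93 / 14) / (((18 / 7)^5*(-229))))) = -11320587065664 / 4838015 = -2339923.93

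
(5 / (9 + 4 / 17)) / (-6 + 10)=85 / 628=0.14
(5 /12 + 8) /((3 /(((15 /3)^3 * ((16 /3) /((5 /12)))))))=40400 /9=4488.89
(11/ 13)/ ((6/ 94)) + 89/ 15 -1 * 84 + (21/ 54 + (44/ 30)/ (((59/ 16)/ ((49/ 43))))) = -189875957/ 2968290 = -63.97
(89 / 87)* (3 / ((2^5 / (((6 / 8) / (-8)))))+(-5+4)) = -91937 / 89088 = -1.03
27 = 27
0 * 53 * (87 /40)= 0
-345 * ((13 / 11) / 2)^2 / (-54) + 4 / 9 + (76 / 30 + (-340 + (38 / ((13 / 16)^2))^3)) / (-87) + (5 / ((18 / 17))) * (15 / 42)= -31072664410890659 / 14227309136040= -2184.02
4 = 4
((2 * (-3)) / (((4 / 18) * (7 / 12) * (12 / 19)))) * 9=-4617 / 7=-659.57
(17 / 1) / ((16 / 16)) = 17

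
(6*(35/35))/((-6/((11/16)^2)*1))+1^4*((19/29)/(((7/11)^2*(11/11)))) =416603/363776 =1.15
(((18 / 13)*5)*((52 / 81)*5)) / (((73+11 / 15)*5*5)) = 20 / 1659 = 0.01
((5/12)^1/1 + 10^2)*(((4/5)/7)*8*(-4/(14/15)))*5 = -96400/49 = -1967.35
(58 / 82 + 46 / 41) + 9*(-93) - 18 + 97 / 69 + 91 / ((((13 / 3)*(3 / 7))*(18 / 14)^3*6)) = -3497410493 / 4124682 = -847.92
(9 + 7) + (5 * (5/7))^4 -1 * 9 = 407432/2401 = 169.69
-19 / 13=-1.46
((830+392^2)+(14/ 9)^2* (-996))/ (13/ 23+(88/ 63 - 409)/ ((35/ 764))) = -17.09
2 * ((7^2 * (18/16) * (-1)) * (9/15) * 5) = -1323/4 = -330.75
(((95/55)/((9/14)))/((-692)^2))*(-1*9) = -133/2633752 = -0.00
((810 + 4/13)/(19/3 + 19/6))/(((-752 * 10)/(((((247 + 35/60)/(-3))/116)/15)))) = 15648257/29087510400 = 0.00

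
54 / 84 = 9 / 14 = 0.64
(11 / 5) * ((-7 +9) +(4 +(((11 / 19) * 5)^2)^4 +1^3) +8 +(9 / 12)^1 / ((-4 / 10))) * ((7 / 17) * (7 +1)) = 10343483569562297 / 288720571697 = 35825.24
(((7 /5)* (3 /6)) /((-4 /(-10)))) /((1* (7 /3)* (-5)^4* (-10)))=-3 /25000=-0.00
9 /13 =0.69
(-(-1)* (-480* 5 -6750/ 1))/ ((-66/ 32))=48800/ 11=4436.36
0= 0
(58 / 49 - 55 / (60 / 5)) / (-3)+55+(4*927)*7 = 45885403 / 1764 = 26012.13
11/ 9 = 1.22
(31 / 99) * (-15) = -155 / 33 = -4.70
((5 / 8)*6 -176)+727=2219 / 4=554.75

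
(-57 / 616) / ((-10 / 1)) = 57 / 6160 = 0.01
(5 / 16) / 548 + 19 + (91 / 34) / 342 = 484496951 / 25488576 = 19.01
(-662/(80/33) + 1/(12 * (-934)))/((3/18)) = -3825782/2335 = -1638.45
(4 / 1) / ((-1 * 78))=-0.05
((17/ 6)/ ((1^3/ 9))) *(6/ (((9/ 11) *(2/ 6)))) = 561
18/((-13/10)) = -13.85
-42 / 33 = -14 / 11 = -1.27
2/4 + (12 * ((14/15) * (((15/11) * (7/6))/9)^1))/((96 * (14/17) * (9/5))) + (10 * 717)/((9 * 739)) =50314321/31605552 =1.59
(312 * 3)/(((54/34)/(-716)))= -1265888/3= -421962.67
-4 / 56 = -1 / 14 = -0.07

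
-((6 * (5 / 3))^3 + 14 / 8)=-4007 / 4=-1001.75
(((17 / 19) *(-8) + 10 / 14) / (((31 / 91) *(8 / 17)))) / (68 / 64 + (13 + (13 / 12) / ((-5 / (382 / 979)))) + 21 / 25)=-27812949450 / 10253392693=-2.71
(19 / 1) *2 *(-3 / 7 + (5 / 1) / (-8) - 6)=-7505 / 28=-268.04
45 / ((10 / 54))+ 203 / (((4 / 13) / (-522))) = -688293 / 2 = -344146.50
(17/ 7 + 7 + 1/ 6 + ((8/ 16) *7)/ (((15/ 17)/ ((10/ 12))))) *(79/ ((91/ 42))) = 256829/ 546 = 470.38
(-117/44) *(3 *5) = -1755/44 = -39.89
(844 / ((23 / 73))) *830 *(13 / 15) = 132958696 / 69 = 1926937.62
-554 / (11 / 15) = -8310 / 11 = -755.45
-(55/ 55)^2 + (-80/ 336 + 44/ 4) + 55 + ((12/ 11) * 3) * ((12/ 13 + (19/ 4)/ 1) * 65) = 293735/ 231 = 1271.58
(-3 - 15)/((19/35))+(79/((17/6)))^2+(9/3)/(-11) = 44938041/60401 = 743.99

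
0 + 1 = 1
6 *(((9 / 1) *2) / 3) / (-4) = -9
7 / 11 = 0.64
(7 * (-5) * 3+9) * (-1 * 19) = 1824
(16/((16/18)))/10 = 9/5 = 1.80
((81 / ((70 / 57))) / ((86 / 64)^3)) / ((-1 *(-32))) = 2363904 / 2782745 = 0.85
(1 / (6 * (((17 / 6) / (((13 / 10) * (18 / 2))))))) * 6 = 351 / 85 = 4.13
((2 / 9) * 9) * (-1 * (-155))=310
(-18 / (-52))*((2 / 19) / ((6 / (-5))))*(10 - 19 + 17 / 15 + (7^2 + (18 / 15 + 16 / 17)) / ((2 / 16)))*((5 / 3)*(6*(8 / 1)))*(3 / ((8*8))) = -767415 / 16796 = -45.69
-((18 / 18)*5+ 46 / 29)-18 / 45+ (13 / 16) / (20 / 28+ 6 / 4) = -238029 / 35960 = -6.62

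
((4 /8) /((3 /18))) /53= 3 /53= 0.06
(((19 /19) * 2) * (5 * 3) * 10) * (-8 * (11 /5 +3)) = -12480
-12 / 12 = -1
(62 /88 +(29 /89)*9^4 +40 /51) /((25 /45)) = 256356591 /66572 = 3850.82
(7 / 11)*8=56 / 11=5.09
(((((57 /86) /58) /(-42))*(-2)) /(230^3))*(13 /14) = 247 /5947521608000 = 0.00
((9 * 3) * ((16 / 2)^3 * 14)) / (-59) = -193536 / 59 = -3280.27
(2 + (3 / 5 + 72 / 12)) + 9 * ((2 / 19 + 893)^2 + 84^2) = 13072253488 / 1805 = 7242245.70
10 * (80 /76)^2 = 4000 /361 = 11.08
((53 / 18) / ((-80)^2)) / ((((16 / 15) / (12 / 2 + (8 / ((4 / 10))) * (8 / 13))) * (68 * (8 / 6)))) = 371 / 4259840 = 0.00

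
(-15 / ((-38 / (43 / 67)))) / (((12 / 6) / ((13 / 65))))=129 / 5092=0.03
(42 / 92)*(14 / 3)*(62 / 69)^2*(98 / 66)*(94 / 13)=867567736 / 46976787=18.47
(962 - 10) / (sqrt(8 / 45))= 714*sqrt(10)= 2257.87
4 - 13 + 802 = 793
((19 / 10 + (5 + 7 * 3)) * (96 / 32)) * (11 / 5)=9207 / 50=184.14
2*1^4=2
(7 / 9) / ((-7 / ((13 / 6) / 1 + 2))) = -25 / 54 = -0.46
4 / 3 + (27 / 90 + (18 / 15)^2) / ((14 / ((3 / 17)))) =48383 / 35700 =1.36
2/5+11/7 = 69/35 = 1.97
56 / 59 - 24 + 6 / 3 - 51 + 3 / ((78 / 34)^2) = -2138206 / 29913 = -71.48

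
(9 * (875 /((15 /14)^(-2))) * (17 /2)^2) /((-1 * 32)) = -73153125 /3584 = -20411.03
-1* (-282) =282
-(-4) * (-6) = -24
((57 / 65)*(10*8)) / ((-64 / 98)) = -2793 / 26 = -107.42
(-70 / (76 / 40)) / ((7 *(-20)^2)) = -1 / 76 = -0.01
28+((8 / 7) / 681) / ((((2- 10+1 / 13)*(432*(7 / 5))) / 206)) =25226899 / 900963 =28.00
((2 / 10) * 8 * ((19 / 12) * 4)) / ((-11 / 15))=-152 / 11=-13.82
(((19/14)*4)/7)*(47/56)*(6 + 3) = 8037/1372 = 5.86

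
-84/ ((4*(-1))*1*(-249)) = -7/ 83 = -0.08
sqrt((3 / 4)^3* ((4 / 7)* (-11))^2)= 33* sqrt(3) / 14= 4.08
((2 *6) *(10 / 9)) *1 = 40 / 3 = 13.33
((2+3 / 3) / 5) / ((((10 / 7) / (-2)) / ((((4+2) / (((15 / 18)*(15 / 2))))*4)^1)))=-2016 / 625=-3.23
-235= -235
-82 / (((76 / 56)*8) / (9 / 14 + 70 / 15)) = -9143 / 228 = -40.10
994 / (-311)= -994 / 311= -3.20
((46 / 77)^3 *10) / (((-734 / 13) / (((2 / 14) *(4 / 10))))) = -2530736 / 1172833277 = -0.00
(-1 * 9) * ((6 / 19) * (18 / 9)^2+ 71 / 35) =-19701 / 665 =-29.63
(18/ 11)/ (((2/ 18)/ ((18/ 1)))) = 2916/ 11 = 265.09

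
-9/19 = -0.47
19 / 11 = 1.73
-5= -5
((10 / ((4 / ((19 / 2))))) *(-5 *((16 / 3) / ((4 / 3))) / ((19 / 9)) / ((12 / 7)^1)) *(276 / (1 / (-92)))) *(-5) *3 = -49990500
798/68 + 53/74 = 7832/629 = 12.45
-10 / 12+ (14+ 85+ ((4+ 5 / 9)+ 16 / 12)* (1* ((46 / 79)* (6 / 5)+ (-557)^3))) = -7235499248689 / 7110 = -1017651089.83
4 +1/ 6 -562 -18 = -575.83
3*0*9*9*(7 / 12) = 0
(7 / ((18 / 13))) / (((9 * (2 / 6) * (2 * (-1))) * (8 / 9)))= -91 / 96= -0.95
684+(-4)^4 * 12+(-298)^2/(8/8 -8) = -62512/7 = -8930.29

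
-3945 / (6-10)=3945 / 4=986.25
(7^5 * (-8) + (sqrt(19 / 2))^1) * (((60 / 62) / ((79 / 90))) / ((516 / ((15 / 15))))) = -30252600 / 105307 + 225 * sqrt(38) / 210614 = -287.27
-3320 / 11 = -301.82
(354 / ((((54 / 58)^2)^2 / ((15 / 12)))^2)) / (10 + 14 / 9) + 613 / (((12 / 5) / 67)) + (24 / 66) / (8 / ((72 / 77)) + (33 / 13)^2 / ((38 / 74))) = 251026974986302293728519 / 14596529496940138176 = 17197.72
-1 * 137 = -137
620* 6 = 3720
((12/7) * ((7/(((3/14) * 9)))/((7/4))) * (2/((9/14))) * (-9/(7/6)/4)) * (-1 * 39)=832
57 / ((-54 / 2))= -19 / 9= -2.11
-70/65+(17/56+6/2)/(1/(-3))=-7999/728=-10.99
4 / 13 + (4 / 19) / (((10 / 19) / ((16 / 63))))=1676 / 4095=0.41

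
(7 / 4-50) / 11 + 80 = 3327 / 44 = 75.61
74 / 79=0.94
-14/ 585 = -0.02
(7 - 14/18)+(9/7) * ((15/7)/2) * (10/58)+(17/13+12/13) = 2889713/332514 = 8.69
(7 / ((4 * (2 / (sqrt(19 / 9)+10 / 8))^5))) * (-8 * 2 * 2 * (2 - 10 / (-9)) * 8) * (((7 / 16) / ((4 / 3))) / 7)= -294.57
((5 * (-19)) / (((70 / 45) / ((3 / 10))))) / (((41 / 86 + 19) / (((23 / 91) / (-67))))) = 507357 / 142974650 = 0.00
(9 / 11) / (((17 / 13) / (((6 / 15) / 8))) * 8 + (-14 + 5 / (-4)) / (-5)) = 2340 / 607123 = 0.00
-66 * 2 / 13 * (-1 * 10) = 1320 / 13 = 101.54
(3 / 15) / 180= 1 / 900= 0.00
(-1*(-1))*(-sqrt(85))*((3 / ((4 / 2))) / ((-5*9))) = sqrt(85) / 30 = 0.31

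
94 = 94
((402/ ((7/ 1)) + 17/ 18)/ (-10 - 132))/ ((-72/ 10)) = 36775/ 644112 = 0.06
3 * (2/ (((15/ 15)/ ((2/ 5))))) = 12/ 5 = 2.40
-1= -1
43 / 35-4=-97 / 35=-2.77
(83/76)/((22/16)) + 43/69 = 20441/14421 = 1.42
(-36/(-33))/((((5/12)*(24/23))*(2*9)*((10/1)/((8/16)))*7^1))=0.00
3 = 3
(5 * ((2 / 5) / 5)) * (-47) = -94 / 5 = -18.80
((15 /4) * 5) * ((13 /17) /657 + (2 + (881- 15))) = 242367625 /14892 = 16275.02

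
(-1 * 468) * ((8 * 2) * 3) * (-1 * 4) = 89856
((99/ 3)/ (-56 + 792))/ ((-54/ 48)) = -11/ 276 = -0.04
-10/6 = -5/3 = -1.67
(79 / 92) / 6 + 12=6703 / 552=12.14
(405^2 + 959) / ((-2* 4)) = -20623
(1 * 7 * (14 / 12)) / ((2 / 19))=931 / 12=77.58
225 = 225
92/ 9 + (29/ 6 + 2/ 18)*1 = 91/ 6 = 15.17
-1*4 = -4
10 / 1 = 10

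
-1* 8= -8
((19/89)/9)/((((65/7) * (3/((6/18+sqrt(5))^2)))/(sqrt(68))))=532 * sqrt(85)/468585+12236 * sqrt(17)/1405755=0.05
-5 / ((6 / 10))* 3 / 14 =-25 / 14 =-1.79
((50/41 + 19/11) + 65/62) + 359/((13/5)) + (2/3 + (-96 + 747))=865586407/1090518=793.74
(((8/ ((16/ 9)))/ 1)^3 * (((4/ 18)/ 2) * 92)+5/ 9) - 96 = 15049/ 18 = 836.06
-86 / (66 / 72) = -1032 / 11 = -93.82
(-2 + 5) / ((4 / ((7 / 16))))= 21 / 64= 0.33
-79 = -79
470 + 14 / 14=471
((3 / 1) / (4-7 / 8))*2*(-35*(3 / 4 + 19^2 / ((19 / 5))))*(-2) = 64344 / 5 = 12868.80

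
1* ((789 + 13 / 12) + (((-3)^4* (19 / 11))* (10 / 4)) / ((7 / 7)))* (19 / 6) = 2858759 / 792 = 3609.54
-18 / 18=-1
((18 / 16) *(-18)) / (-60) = 27 / 80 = 0.34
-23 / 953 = -0.02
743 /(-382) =-1.95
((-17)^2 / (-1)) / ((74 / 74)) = -289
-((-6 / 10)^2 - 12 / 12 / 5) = -4 / 25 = -0.16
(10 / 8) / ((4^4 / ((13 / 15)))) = 13 / 3072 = 0.00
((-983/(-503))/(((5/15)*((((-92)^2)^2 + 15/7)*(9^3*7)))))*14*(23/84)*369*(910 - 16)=138118381/6810533156547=0.00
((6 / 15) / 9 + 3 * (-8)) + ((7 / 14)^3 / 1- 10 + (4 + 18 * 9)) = 47581 / 360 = 132.17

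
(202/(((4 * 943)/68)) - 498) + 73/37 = -17179821/34891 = -492.39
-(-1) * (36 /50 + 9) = 243 /25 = 9.72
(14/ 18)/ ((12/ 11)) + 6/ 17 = 1957/ 1836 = 1.07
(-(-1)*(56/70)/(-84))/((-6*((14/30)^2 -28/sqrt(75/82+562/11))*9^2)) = -250*sqrt(42311918)/321189763419 -234545/825916534506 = -0.00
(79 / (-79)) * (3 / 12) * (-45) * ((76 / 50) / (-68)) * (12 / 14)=-0.22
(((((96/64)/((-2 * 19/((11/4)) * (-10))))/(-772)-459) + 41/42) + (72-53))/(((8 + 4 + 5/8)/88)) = -238007669383/77777070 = -3060.13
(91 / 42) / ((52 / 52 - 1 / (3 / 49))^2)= 39 / 4232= 0.01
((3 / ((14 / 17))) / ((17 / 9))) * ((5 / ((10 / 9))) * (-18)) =-156.21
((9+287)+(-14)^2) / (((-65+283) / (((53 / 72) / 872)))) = 2173 / 1140576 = 0.00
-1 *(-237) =237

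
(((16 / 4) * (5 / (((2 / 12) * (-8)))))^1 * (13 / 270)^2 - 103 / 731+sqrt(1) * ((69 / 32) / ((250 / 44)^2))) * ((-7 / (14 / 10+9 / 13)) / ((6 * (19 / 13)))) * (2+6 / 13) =220009410803 / 2151579712500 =0.10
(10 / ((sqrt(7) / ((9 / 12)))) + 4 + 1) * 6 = 45 * sqrt(7) / 7 + 30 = 47.01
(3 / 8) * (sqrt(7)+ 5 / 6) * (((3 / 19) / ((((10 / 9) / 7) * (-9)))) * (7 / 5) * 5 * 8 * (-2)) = 147 / 38+ 441 * sqrt(7) / 95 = 16.15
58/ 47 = 1.23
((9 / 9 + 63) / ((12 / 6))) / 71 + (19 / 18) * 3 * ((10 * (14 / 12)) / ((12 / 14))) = 333961 / 7668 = 43.55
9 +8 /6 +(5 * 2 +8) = 28.33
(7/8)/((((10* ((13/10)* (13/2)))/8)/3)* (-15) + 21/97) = -1358/81629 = -0.02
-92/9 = -10.22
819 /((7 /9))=1053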